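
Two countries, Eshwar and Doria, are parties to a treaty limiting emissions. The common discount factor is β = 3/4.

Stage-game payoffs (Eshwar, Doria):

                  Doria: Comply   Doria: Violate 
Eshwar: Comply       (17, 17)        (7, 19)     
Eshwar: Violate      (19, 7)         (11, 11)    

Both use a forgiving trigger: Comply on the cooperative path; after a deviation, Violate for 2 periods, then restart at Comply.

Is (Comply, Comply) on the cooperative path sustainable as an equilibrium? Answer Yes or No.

Yes

Comparing payoff streams over the 3 periods until play realigns: cooperate → 17(1+β+…+β^2); deviate → 19 + 11(β+…+β^2).
Cooperation is sustained iff (17−11)(β+…+β^2) ≥ 19−17.
β+…+β^2 = 3/4·(1−(3/4)^2)/(1−3/4) = 1.3125, and (19−17)/(17−11) = 0.3333.
1.3125 ≥ 0.3333, so cooperation is sustainable.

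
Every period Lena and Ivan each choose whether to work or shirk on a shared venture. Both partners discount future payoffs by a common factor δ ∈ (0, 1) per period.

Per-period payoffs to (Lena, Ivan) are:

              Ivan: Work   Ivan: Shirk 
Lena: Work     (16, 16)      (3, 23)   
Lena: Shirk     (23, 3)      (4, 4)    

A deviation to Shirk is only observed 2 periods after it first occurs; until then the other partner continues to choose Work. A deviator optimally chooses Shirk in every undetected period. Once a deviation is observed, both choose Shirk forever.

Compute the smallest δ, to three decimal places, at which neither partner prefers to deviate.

0.607

Deviating for the 2 undetected periods gains 23−16 = 7 per period over cooperation, then loses 16−4 = 12 per period forever once punishment starts.
Gain: 7(1 + δ + … + δ^1); loss: 12·δ^2/(1−δ).
No profitable deviation ⇔ 7(1−δ^2) ≤ 12·δ^2, i.e. δ^2 ≥ 7/(7+12) = 7/19.
Hence δ ≥ (7/19)^(1/2) ≈ 0.607.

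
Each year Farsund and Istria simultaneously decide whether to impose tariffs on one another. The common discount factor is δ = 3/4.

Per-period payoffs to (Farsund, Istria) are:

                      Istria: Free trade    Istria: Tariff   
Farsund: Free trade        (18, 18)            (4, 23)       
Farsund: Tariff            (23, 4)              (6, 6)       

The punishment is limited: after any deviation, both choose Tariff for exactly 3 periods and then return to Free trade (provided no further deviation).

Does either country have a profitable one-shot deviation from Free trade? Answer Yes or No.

No

Comparing payoff streams over the 4 periods until play realigns: cooperate → 18(1+δ+…+δ^3); deviate → 23 + 6(δ+…+δ^3).
Cooperation is sustained iff (18−6)(δ+…+δ^3) ≥ 23−18.
δ+…+δ^3 = 3/4·(1−(3/4)^3)/(1−3/4) = 1.7344, and (23−18)/(18−6) = 0.4167.
1.7344 ≥ 0.4167, so cooperation is sustainable.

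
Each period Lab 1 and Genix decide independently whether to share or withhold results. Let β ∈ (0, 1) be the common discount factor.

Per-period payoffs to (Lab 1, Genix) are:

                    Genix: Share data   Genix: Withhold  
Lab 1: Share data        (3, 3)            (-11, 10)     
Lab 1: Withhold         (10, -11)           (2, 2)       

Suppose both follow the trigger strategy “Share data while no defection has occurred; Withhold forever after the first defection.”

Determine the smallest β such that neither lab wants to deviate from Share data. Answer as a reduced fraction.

7/8

3/(1−β) ≥ 10 + 2β/(1−β)
3 ≥ 10 − 8β
β ≥ 7/8.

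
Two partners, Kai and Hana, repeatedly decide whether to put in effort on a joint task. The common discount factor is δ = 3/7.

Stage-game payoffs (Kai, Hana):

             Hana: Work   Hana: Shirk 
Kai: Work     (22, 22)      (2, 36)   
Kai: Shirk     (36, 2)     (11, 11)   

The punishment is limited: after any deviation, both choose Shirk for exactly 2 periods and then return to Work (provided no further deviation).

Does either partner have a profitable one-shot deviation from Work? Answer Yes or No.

Yes

IC: δ+…+δ^2 ≥ (36−22)/(22−11) = 14/11.
At δ = 3/7: partial sum = 0.6122 < 1.2727. Cooperation not sustainable.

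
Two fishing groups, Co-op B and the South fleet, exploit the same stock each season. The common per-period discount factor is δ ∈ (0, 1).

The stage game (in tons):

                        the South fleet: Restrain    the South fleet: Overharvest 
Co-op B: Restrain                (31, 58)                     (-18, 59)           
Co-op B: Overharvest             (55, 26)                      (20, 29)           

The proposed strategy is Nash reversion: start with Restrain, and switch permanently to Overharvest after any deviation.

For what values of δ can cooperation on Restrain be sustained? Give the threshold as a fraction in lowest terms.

Co-op B: cooperation gives 31 each period; deviation gives 55 once then 20 forever.
  31/(1−δ) ≥ 55 + 20δ/(1−δ) ⇒ δ ≥ 24/35.
the South fleet: cooperation gives 58 each period; deviation gives 59 once then 29 forever.
  δ ≥ 1/30.
Both must hold, so the binding constraint is Co-op B's: δ ≥ 24/35.

24/35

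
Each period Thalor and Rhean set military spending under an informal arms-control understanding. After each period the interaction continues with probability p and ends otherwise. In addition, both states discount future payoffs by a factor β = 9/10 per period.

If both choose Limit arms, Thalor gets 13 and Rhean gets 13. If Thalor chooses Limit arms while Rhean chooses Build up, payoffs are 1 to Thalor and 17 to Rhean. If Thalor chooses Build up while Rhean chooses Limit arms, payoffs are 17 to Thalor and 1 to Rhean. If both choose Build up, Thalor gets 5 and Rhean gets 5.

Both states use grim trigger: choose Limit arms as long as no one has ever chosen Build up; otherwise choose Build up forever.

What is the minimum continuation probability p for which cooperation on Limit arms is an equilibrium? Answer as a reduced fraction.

With continuation probability p and discount β, the effective per-period discount factor is βp.
Grim-trigger IC: βp ≥ (17−13)/(17−5) = 1/3.
So p ≥ (1/3)/(9/10) = 10/27.

10/27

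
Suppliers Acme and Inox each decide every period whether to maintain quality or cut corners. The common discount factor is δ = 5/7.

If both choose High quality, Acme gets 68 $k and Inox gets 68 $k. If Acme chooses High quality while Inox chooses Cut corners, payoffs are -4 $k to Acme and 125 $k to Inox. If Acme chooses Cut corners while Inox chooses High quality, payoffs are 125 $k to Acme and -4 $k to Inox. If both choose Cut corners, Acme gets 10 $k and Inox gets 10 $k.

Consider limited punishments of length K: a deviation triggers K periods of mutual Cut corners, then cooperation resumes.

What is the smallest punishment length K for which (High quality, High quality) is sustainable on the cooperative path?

Need Σ_{k=1}^{K} δ^k ≥ (125−68)/(68−10) = 0.9828 at δ = 5/7.
At K = 1 the sum is 0.7143 < 0.9828; at K = 2 it is 1.2245 ≥ 0.9828.
So the minimum punishment length is K = 2.

2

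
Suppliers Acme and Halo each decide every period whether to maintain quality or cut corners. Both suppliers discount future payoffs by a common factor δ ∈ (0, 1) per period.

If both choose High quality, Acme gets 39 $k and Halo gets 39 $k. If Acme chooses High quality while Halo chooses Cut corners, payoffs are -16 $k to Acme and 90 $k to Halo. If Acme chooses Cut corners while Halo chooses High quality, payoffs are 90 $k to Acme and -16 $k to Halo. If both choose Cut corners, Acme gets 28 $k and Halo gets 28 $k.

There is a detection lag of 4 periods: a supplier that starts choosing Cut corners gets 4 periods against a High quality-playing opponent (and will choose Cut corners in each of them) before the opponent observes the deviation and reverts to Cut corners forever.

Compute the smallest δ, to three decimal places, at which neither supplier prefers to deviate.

The best deviation is to choose Cut corners for all 4 undetected periods, earning 90 each, then 28 forever once detected.
Deviation value: 90(1−δ^4)/(1−δ) + 28δ^4/(1−δ); cooperation value: 39/(1−δ).
IC: 39 ≥ 90(1−δ^4) + 28δ^4 = 90 − 62δ^4.
So δ^4 ≥ 51/62, giving δ ≥ (51/62)^(1/4) ≈ 0.952.

0.952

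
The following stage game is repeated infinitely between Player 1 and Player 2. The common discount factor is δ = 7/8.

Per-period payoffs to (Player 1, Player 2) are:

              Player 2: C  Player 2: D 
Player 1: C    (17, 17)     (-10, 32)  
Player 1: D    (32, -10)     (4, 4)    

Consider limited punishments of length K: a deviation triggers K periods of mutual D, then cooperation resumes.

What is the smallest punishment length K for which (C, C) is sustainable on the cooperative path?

Need Σ_{k=1}^{K} δ^k ≥ (32−17)/(17−4) = 1.1538 at δ = 7/8.
At K = 1 the sum is 0.8750 < 1.1538; at K = 2 it is 1.6406 ≥ 1.1538.
So the minimum punishment length is K = 2.

2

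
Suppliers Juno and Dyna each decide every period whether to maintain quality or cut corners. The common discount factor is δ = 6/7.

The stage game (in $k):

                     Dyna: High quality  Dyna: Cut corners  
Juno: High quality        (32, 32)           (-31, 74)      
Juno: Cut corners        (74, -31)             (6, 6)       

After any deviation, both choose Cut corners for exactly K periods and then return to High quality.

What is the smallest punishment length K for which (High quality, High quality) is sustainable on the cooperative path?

3

Need Σ_{k=1}^{K} δ^k ≥ (74−32)/(32−6) = 1.6154 at δ = 6/7.
At K = 2 the sum is 1.5918 < 1.6154; at K = 3 it is 2.2216 ≥ 1.6154.
So the minimum punishment length is K = 3.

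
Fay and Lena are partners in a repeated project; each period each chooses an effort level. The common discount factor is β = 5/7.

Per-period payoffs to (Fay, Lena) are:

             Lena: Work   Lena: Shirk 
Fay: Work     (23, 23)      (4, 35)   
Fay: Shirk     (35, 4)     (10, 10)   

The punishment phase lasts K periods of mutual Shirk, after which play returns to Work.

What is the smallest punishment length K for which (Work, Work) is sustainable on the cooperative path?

Need Σ_{k=1}^{K} β^k ≥ (35−23)/(23−10) = 0.9231 at β = 5/7.
At K = 1 the sum is 0.7143 < 0.9231; at K = 2 it is 1.2245 ≥ 0.9231.
So the minimum punishment length is K = 2.

2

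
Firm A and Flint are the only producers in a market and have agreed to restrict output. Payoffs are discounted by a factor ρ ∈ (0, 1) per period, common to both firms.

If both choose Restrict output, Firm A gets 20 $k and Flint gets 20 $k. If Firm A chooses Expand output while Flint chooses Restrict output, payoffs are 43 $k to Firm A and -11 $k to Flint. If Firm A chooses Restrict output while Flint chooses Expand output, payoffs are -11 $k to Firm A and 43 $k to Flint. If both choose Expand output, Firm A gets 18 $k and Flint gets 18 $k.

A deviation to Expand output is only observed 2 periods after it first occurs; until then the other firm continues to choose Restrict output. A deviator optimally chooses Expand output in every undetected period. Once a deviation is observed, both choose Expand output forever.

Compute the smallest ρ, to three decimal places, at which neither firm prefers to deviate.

Deviating for the 2 undetected periods gains 43−20 = 23 per period over cooperation, then loses 20−18 = 2 per period forever once punishment starts.
Gain: 23(1 + ρ + … + ρ^1); loss: 2·ρ^2/(1−ρ).
No profitable deviation ⇔ 23(1−ρ^2) ≤ 2·ρ^2, i.e. ρ^2 ≥ 23/(23+2) = 23/25.
Hence ρ ≥ (23/25)^(1/2) ≈ 0.959.

0.959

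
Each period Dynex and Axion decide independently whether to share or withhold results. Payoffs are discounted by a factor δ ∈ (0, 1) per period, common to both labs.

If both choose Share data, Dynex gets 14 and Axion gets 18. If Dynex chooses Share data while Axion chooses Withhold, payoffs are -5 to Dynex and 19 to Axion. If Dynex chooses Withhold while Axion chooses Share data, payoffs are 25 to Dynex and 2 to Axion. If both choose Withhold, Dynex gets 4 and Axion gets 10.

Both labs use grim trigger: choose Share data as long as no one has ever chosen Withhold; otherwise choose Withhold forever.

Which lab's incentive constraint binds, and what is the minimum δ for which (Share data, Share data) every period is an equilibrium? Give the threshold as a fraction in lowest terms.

Dynex; δ ≥ 11/21

Dynex's threshold: (25−14)/(25−4) = 11/21.
Axion's threshold: (19−18)/(19−10) = 1/9.
11/21 > 1/9, so Dynex binds and δ* = 11/21.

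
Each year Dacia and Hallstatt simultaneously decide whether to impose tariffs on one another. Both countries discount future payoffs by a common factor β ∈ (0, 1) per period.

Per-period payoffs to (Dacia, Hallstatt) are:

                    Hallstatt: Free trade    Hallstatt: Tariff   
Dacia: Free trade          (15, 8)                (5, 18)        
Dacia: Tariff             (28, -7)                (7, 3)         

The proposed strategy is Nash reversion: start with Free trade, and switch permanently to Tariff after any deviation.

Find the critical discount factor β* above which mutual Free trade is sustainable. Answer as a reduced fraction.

Dacia's threshold: (28−15)/(28−7) = 13/21.
Hallstatt's threshold: (18−8)/(18−3) = 2/3.
13/21 < 2/3, so Hallstatt binds and β* = 2/3.

2/3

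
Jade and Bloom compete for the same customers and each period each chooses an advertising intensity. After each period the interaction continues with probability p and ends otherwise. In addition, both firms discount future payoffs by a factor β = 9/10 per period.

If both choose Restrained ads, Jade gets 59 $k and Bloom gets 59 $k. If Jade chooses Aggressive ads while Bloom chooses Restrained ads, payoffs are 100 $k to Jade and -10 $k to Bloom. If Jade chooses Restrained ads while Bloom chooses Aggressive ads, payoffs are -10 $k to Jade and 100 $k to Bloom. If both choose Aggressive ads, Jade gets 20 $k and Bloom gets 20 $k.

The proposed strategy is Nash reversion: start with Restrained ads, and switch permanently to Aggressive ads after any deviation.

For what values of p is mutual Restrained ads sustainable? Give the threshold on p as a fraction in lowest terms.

Expected continuation weight on next period's payoff is β·p = 9/10·p, which plays the role of the discount factor.
Cooperation requires 9/10·p ≥ (100−59)/(100−20) = 41/80, hence p ≥ 41/72.

41/72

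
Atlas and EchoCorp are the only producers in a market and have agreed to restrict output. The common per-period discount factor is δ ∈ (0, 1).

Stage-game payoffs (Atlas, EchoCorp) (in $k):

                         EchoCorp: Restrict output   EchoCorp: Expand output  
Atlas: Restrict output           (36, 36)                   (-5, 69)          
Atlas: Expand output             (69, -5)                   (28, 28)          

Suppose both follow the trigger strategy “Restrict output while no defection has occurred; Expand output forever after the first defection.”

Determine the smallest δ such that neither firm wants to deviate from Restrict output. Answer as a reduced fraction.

33/41

Under grim trigger the critical discount factor is (T−C)/(T−P) with T = 69, C = 36, P = 28.
δ* = (69−36)/(69−28) = 33/41.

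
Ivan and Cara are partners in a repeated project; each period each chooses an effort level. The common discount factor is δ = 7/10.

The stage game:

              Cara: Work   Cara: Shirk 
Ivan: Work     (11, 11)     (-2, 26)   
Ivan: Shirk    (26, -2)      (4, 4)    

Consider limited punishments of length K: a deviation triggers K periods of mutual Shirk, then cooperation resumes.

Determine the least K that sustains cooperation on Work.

No profitable deviation requires (11−4)(δ+…+δ^K) ≥ 26−11, i.e. δ+…+δ^K ≥ 15/7 ≈ 2.1429.
With δ = 7/10, the partial sums are K=1: 0.7000, K=2: 1.1900, …, K=6: 2.0588, K=7: 2.1412, K=8: 2.1988.
K = 8 is the first length at which the sum reaches 2.1429.

8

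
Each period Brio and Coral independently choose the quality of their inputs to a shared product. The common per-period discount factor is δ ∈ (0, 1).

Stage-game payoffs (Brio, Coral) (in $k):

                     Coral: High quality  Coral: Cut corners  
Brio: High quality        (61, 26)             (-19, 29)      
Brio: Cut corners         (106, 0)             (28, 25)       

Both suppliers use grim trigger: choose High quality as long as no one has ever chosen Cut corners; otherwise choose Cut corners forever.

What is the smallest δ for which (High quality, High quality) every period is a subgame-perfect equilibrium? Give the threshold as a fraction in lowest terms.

3/4

For Brio: deviation gain 106−61 = 45, per-period punishment loss 61−28 = 33. IC gives δ ≥ 45/78 = 15/26.
For Coral: gain 3, loss 1 per period, so δ ≥ 3/4.
The tighter constraint is Coral's, so cooperation needs δ ≥ 3/4.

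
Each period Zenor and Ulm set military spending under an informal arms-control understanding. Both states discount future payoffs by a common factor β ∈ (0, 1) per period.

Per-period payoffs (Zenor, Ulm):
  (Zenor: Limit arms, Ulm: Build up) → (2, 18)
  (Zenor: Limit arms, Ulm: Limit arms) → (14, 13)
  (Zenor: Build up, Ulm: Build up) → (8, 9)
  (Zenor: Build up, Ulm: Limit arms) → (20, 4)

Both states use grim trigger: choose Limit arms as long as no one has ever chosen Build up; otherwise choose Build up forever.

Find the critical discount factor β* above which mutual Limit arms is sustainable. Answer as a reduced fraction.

5/9

Zenor: cooperation gives 14 each period; deviation gives 20 once then 8 forever.
  14/(1−β) ≥ 20 + 8β/(1−β) ⇒ β ≥ 6/12 = 1/2.
Ulm: cooperation gives 13 each period; deviation gives 18 once then 9 forever.
  β ≥ 5/9.
Both must hold, so the binding constraint is Ulm's: β ≥ 5/9.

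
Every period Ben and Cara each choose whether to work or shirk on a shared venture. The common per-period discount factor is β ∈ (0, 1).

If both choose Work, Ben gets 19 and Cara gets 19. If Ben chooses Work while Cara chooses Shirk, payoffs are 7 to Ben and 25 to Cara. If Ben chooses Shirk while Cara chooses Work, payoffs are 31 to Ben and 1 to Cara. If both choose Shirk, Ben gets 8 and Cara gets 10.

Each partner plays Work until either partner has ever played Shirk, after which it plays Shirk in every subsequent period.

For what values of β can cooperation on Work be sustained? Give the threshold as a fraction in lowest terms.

Ben: cooperation gives 19 each period; deviation gives 31 once then 8 forever.
  19/(1−β) ≥ 31 + 8β/(1−β) ⇒ β ≥ 12/23.
Cara: cooperation gives 19 each period; deviation gives 25 once then 10 forever.
  β ≥ 6/15 = 2/5.
Both must hold, so the binding constraint is Ben's: β ≥ 12/23.

12/23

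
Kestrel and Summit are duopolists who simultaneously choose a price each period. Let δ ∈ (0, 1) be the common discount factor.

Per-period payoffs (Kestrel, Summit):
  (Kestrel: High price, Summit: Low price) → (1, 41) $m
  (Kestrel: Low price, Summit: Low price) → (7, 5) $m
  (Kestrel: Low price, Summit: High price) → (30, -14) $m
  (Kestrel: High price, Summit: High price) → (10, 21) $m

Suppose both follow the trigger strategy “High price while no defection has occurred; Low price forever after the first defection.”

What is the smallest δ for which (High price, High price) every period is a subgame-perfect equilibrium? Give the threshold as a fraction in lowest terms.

20/23

Kestrel's threshold: (30−10)/(30−7) = 20/23.
Summit's threshold: (41−21)/(41−5) = 5/9.
20/23 > 5/9, so Kestrel binds and δ* = 20/23.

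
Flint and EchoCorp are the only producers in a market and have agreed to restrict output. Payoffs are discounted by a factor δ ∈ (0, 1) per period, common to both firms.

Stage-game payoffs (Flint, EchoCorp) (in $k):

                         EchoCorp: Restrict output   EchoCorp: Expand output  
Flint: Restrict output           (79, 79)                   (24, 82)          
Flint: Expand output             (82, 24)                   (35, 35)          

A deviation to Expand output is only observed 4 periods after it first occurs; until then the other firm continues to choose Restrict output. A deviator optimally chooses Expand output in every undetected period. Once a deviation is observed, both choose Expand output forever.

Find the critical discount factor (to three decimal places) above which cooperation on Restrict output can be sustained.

Deviating for the 4 undetected periods gains 82−79 = 3 per period over cooperation, then loses 79−35 = 44 per period forever once punishment starts.
Gain: 3(1 + δ + … + δ^3); loss: 44·δ^4/(1−δ).
No profitable deviation ⇔ 3(1−δ^4) ≤ 44·δ^4, i.e. δ^4 ≥ 3/(3+44) = 3/47.
Hence δ ≥ (3/47)^(1/4) ≈ 0.503.

0.503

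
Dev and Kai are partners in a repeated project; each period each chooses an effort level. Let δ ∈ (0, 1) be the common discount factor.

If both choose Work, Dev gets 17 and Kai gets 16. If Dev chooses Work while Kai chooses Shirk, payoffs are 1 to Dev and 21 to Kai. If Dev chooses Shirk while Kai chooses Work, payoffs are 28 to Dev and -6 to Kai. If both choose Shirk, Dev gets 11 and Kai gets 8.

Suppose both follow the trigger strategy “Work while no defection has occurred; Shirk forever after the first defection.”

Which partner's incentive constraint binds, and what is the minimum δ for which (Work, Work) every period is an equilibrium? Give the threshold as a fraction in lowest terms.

Dev: cooperation gives 17 each period; deviation gives 28 once then 11 forever.
  17/(1−δ) ≥ 28 + 11δ/(1−δ) ⇒ δ ≥ 11/17.
Kai: cooperation gives 16 each period; deviation gives 21 once then 8 forever.
  δ ≥ 5/13.
Both must hold, so the binding constraint is Dev's: δ ≥ 11/17.

Dev; δ ≥ 11/17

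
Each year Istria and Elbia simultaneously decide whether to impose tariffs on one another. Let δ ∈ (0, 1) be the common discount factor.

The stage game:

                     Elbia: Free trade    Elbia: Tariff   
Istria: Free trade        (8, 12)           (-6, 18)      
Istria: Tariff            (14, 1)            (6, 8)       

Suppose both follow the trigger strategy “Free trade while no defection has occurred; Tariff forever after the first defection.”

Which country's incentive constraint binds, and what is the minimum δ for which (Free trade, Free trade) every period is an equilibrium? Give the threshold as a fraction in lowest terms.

Istria; δ ≥ 3/4

Istria's threshold: (14−8)/(14−6) = 3/4.
Elbia's threshold: (18−12)/(18−8) = 3/5.
3/4 > 3/5, so Istria binds and δ* = 3/4.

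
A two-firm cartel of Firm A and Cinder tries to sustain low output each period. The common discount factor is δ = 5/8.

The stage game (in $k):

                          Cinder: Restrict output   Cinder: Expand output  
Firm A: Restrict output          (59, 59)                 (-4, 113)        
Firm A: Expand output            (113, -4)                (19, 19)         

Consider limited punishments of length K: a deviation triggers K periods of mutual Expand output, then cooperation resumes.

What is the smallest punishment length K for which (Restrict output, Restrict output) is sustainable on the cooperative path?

4

Need Σ_{k=1}^{K} δ^k ≥ (113−59)/(59−19) = 1.3500 at δ = 5/8.
At K = 3 the sum is 1.2598 < 1.3500; at K = 4 it is 1.4124 ≥ 1.3500.
So the minimum punishment length is K = 4.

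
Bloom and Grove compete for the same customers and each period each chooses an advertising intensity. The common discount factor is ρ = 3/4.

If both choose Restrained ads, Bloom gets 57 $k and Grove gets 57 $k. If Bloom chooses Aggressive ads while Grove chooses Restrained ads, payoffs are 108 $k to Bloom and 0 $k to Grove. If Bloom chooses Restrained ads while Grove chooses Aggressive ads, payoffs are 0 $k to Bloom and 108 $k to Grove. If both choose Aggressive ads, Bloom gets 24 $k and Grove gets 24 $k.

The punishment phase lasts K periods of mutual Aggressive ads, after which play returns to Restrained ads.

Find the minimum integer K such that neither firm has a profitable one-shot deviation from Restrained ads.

No profitable deviation requires (57−24)(ρ+…+ρ^K) ≥ 108−57, i.e. ρ+…+ρ^K ≥ 17/11 ≈ 1.5455.
With ρ = 3/4, the partial sums are K=1: 0.7500, K=2: 1.3125, K=3: 1.7344.
K = 3 is the first length at which the sum reaches 1.5455.

3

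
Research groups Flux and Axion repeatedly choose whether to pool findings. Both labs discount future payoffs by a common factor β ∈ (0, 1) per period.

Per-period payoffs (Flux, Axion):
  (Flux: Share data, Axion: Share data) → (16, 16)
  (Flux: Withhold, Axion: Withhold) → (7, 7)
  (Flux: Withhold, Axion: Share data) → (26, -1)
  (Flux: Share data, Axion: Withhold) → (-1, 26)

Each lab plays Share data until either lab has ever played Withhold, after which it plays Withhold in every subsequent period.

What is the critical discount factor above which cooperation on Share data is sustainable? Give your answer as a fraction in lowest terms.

Cooperation forever yields 16 each period: 16/(1−β).
Deviating yields 26 once, then 7 forever: 26 + 7β/(1−β).
No profitable deviation requires 16/(1−β) ≥ 26 + 7β/(1−β).
Multiplying by (1−β): 16 ≥ 26(1−β) + 7β = 26 − 19β.
So 19β ≥ 10, i.e. β ≥ 10/19.

10/19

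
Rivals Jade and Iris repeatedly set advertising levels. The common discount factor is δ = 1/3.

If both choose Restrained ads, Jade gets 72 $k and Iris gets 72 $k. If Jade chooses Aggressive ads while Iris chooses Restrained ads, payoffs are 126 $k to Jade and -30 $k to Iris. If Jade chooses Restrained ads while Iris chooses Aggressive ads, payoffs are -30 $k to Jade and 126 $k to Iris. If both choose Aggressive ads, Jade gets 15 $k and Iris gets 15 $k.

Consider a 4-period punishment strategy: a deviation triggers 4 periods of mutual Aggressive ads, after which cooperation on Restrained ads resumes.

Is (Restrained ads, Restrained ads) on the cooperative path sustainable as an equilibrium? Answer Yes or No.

IC: δ+…+δ^4 ≥ (126−72)/(72−15) = 18/19.
At δ = 1/3: partial sum = 0.4938 < 0.9474. Cooperation not sustainable.

No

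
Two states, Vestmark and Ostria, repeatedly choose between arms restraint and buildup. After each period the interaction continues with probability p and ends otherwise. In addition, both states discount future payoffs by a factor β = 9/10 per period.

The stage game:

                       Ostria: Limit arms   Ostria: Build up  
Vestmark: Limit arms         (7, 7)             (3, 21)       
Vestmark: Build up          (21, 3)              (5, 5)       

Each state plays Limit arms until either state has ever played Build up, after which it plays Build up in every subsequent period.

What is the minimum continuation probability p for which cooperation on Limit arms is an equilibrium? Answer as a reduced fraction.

With continuation probability p and discount β, the effective per-period discount factor is βp.
Grim-trigger IC: βp ≥ (21−7)/(21−5) = 7/8.
So p ≥ (7/8)/(9/10) = 35/36.

35/36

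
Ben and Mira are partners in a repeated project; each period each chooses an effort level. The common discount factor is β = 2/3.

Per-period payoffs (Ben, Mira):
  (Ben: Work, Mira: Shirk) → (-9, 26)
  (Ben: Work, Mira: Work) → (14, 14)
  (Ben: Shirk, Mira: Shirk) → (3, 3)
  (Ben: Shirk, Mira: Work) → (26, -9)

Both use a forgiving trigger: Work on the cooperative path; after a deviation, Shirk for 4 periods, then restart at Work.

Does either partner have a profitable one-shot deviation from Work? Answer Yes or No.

Comparing payoff streams over the 5 periods until play realigns: cooperate → 14(1+β+…+β^4); deviate → 26 + 3(β+…+β^4).
Cooperation is sustained iff (14−3)(β+…+β^4) ≥ 26−14.
β+…+β^4 = 2/3·(1−(2/3)^4)/(1−2/3) = 1.6049, and (26−14)/(14−3) = 1.0909.
1.6049 ≥ 1.0909, so cooperation is sustainable.

No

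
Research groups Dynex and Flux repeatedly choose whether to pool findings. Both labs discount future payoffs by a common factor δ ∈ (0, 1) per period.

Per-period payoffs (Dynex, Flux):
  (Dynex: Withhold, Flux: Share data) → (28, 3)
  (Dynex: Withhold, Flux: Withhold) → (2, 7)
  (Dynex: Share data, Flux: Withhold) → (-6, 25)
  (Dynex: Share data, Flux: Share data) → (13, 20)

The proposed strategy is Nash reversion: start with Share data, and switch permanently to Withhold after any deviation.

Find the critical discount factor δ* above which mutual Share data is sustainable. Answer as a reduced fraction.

Dynex's threshold: (28−13)/(28−2) = 15/26.
Flux's threshold: (25−20)/(25−7) = 5/18.
15/26 > 5/18, so Dynex binds and δ* = 15/26.

15/26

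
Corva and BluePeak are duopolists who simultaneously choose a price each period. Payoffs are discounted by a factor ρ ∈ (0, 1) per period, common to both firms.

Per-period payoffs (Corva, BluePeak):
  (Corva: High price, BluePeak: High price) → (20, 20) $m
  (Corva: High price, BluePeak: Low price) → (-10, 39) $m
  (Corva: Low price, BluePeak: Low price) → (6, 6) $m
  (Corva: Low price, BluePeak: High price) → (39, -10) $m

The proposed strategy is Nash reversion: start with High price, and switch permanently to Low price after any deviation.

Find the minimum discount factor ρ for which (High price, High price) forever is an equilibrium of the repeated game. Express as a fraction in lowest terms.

19/33

One-period gain from deviating is 39 − 20 = 19. The loss is 20 − 6 = 14 in every subsequent period, with present value 14·ρ/(1−ρ).
Deviation is unprofitable when 14·ρ/(1−ρ) ≥ 19, i.e. ρ/(1−ρ) ≥ 19/14.
Equivalently ρ ≥ 19/(19+14) = 19/33.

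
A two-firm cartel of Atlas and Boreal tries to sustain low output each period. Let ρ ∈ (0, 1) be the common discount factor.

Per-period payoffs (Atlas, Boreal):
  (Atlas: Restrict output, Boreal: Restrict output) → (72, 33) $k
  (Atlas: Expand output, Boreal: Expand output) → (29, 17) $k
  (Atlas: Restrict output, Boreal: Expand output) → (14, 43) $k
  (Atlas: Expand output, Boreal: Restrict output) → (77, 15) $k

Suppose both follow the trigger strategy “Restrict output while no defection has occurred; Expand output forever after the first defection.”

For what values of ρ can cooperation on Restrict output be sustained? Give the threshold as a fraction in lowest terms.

5/13

For Atlas: deviation gain 77−72 = 5, per-period punishment loss 72−29 = 43. IC gives ρ ≥ 5/48.
For Boreal: gain 10, loss 16 per period, so ρ ≥ 10/26 = 5/13.
The tighter constraint is Boreal's, so cooperation needs ρ ≥ 5/13.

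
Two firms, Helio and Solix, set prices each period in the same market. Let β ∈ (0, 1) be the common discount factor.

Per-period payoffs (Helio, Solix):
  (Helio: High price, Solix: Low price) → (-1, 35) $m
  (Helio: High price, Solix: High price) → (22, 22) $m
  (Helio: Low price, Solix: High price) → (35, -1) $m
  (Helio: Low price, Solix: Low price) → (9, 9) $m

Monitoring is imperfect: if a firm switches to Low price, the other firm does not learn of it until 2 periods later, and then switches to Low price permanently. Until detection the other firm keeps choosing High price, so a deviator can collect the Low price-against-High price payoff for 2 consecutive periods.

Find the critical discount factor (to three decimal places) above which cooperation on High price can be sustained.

0.707

Deviating for the 2 undetected periods gains 35−22 = 13 per period over cooperation, then loses 22−9 = 13 per period forever once punishment starts.
Gain: 13(1 + β + … + β^1); loss: 13·β^2/(1−β).
No profitable deviation ⇔ 13(1−β^2) ≤ 13·β^2, i.e. β^2 ≥ 13/(13+13) = 1/2.
Hence β ≥ (1/2)^(1/2) ≈ 0.707.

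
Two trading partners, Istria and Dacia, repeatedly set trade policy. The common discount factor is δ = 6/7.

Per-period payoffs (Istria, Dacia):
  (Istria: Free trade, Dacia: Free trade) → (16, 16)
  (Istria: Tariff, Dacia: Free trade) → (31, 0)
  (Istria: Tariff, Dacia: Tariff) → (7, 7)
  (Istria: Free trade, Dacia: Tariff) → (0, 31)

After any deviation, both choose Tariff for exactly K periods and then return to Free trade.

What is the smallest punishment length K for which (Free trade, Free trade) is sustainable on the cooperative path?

IC: δ(1−δ^K)/(1−δ) ≥ (31−16)/(16−7) = 5/3.
With δ = 6/7: need 1 − δ^K ≥ 5/3·(1−6/7)/(6/7), i.e. δ^K ≤ 0.7222.
Since (6/7)^2 = 0.7347 and (6/7)^3 = 0.6297, the smallest such K is 3.

3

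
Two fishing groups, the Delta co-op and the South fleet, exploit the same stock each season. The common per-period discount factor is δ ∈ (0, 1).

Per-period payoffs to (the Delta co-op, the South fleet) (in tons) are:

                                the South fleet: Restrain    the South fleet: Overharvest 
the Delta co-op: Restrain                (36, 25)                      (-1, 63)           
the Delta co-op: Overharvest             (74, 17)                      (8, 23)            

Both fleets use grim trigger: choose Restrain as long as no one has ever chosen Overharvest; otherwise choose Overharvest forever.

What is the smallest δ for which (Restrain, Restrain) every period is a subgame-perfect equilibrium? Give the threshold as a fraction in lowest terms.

19/20

For the Delta co-op: deviation gain 74−36 = 38, per-period punishment loss 36−8 = 28. IC gives δ ≥ 38/66 = 19/33.
For the South fleet: gain 38, loss 2 per period, so δ ≥ 38/40 = 19/20.
The tighter constraint is the South fleet's, so cooperation needs δ ≥ 19/20.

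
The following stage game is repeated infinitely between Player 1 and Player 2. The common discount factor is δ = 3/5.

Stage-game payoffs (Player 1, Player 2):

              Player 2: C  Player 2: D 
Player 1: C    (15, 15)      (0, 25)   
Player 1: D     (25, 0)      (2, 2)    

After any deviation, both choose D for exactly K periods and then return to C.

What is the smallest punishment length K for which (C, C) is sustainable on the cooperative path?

IC: δ(1−δ^K)/(1−δ) ≥ (25−15)/(15−2) = 10/13.
With δ = 3/5: need 1 − δ^K ≥ 10/13·(1−3/5)/(3/5), i.e. δ^K ≤ 0.4872.
Since (3/5)^1 = 0.6000 and (3/5)^2 = 0.3600, the smallest such K is 2.

2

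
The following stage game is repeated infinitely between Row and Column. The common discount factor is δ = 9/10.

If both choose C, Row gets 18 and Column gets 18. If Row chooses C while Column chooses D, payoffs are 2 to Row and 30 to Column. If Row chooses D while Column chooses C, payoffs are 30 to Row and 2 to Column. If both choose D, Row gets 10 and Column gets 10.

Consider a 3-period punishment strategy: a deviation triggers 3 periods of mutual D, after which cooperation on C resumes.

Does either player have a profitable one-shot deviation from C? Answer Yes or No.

No

IC: δ+…+δ^3 ≥ (30−18)/(18−10) = 3/2.
At δ = 9/10: partial sum = 2.4390 ≥ 1.5000. Cooperation sustainable.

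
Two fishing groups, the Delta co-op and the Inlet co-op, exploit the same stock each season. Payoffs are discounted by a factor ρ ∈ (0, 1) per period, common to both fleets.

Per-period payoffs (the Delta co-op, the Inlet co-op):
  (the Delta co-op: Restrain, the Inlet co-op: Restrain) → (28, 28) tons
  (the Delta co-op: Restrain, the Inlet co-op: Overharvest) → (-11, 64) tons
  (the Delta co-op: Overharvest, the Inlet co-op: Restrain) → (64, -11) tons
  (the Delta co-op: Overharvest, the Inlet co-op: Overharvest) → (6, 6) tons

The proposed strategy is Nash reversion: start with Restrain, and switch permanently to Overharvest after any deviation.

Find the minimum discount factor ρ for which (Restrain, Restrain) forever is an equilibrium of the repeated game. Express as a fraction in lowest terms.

28/(1−ρ) ≥ 64 + 6ρ/(1−ρ)
28 ≥ 64 − 58ρ
ρ ≥ 36/58 = 18/29.

18/29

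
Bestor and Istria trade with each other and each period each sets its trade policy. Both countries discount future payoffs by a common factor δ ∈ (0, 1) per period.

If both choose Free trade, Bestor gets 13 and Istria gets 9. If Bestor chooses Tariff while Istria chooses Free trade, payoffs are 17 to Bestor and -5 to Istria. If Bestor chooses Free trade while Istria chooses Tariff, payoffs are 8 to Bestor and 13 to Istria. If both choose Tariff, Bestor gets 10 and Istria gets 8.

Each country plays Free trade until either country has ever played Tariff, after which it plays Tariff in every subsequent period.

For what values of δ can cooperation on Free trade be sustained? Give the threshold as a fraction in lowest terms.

4/5

Bestor: cooperation gives 13 each period; deviation gives 17 once then 10 forever.
  13/(1−δ) ≥ 17 + 10δ/(1−δ) ⇒ δ ≥ 4/7.
Istria: cooperation gives 9 each period; deviation gives 13 once then 8 forever.
  δ ≥ 4/5.
Both must hold, so the binding constraint is Istria's: δ ≥ 4/5.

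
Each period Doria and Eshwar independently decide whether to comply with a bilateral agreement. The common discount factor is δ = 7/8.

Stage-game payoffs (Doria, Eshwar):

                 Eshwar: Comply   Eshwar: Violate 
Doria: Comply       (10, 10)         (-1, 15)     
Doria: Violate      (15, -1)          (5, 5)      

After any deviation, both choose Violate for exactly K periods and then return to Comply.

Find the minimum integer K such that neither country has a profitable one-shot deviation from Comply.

2

IC: δ(1−δ^K)/(1−δ) ≥ (15−10)/(10−5) = 1.
With δ = 7/8: need 1 − δ^K ≥ 1·(1−7/8)/(7/8), i.e. δ^K ≤ 0.8571.
Since (7/8)^1 = 0.8750 and (7/8)^2 = 0.7656, the smallest such K is 2.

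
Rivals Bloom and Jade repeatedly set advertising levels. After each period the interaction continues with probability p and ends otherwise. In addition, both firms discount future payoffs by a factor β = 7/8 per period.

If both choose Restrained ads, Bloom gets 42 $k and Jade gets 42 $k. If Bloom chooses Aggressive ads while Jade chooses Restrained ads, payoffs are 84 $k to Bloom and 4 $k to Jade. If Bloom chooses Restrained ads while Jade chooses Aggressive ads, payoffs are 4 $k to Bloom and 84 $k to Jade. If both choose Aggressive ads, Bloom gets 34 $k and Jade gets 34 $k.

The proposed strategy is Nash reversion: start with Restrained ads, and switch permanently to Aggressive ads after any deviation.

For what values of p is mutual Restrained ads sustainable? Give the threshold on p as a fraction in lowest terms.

Expected continuation weight on next period's payoff is β·p = 7/8·p, which plays the role of the discount factor.
Cooperation requires 7/8·p ≥ (84−42)/(84−34) = 21/25, hence p ≥ 24/25.

24/25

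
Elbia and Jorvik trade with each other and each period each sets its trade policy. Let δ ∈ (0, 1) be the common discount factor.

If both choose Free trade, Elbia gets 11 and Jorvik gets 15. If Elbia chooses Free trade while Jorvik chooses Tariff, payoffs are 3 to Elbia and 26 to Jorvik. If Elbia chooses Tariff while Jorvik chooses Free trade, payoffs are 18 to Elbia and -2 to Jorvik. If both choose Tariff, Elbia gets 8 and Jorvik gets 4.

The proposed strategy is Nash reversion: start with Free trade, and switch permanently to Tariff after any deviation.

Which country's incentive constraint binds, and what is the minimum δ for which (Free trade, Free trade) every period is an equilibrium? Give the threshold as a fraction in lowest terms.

For Elbia: deviation gain 18−11 = 7, per-period punishment loss 11−8 = 3. IC gives δ ≥ 7/10.
For Jorvik: gain 11, loss 11 per period, so δ ≥ 11/22 = 1/2.
The tighter constraint is Elbia's, so cooperation needs δ ≥ 7/10.

Elbia; δ ≥ 7/10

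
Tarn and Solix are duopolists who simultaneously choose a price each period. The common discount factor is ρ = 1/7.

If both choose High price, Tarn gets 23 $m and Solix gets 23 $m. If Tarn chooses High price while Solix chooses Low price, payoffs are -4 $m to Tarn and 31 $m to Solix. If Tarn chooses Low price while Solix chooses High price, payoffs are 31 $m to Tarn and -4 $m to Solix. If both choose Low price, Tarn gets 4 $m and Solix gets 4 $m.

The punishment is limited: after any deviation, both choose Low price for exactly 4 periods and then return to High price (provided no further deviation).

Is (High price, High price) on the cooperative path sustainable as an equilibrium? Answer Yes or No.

Comparing payoff streams over the 5 periods until play realigns: cooperate → 23(1+ρ+…+ρ^4); deviate → 31 + 4(ρ+…+ρ^4).
Cooperation is sustained iff (23−4)(ρ+…+ρ^4) ≥ 31−23.
ρ+…+ρ^4 = 1/7·(1−(1/7)^4)/(1−1/7) = 0.1666, and (31−23)/(23−4) = 0.4211.
0.1666 < 0.4211, so cooperation is not sustainable.

No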